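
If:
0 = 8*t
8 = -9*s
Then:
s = -8/9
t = 0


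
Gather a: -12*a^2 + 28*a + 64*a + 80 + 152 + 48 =-12*a^2 + 92*a + 280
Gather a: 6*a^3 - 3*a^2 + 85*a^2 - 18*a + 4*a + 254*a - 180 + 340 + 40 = 6*a^3 + 82*a^2 + 240*a + 200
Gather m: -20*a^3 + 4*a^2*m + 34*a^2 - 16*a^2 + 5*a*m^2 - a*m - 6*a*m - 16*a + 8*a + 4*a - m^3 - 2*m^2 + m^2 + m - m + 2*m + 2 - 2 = -20*a^3 + 18*a^2 - 4*a - m^3 + m^2*(5*a - 1) + m*(4*a^2 - 7*a + 2)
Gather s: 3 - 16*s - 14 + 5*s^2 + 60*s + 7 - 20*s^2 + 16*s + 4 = -15*s^2 + 60*s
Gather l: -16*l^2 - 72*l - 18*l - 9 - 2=-16*l^2 - 90*l - 11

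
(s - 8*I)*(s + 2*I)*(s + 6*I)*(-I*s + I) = -I*s^4 + I*s^3 - 52*I*s^2 + 96*s + 52*I*s - 96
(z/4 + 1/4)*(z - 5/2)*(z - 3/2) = z^3/4 - 3*z^2/4 - z/16 + 15/16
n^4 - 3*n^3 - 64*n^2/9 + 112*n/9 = n*(n - 4)*(n - 4/3)*(n + 7/3)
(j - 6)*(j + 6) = j^2 - 36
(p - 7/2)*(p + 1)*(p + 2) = p^3 - p^2/2 - 17*p/2 - 7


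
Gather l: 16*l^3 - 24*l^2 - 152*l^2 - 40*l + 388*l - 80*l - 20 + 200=16*l^3 - 176*l^2 + 268*l + 180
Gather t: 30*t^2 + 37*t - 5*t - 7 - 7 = 30*t^2 + 32*t - 14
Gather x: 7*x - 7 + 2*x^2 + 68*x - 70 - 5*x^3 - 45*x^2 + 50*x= -5*x^3 - 43*x^2 + 125*x - 77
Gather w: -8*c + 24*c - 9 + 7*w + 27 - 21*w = 16*c - 14*w + 18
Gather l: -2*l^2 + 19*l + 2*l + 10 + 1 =-2*l^2 + 21*l + 11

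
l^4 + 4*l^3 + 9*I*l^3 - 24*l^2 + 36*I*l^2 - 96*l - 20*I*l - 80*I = (l + 4)*(l + 2*I)^2*(l + 5*I)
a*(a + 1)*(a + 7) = a^3 + 8*a^2 + 7*a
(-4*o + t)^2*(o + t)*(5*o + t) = 80*o^4 + 56*o^3*t - 27*o^2*t^2 - 2*o*t^3 + t^4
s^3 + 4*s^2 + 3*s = s*(s + 1)*(s + 3)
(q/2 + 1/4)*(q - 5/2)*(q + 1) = q^3/2 - q^2/2 - 13*q/8 - 5/8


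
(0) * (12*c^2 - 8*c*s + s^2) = 0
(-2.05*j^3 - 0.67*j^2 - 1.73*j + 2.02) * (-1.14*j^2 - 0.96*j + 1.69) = 2.337*j^5 + 2.7318*j^4 - 0.8491*j^3 - 1.7743*j^2 - 4.8629*j + 3.4138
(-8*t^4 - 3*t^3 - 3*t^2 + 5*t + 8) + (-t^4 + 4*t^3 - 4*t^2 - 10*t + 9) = -9*t^4 + t^3 - 7*t^2 - 5*t + 17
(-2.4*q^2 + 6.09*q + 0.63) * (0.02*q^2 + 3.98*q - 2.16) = -0.048*q^4 - 9.4302*q^3 + 29.4348*q^2 - 10.647*q - 1.3608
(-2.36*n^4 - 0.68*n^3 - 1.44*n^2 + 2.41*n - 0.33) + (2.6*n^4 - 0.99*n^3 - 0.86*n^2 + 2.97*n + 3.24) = 0.24*n^4 - 1.67*n^3 - 2.3*n^2 + 5.38*n + 2.91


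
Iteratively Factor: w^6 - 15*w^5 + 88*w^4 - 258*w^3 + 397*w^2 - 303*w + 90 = (w - 1)*(w^5 - 14*w^4 + 74*w^3 - 184*w^2 + 213*w - 90) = (w - 3)*(w - 1)*(w^4 - 11*w^3 + 41*w^2 - 61*w + 30) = (w - 3)*(w - 1)^2*(w^3 - 10*w^2 + 31*w - 30) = (w - 3)*(w - 2)*(w - 1)^2*(w^2 - 8*w + 15) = (w - 5)*(w - 3)*(w - 2)*(w - 1)^2*(w - 3)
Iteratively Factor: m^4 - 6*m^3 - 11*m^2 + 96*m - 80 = (m - 5)*(m^3 - m^2 - 16*m + 16) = (m - 5)*(m + 4)*(m^2 - 5*m + 4) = (m - 5)*(m - 1)*(m + 4)*(m - 4)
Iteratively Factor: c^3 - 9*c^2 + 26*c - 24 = (c - 4)*(c^2 - 5*c + 6) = (c - 4)*(c - 2)*(c - 3)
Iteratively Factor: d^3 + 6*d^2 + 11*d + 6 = (d + 2)*(d^2 + 4*d + 3) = (d + 1)*(d + 2)*(d + 3)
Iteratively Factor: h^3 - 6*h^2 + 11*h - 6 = (h - 3)*(h^2 - 3*h + 2) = (h - 3)*(h - 2)*(h - 1)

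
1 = 1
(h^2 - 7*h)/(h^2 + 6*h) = (h - 7)/(h + 6)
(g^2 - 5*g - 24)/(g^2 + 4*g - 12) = (g^2 - 5*g - 24)/(g^2 + 4*g - 12)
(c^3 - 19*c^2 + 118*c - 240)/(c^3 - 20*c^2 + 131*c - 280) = (c - 6)/(c - 7)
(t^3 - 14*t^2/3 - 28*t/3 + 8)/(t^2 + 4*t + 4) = (t^2 - 20*t/3 + 4)/(t + 2)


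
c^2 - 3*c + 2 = (c - 2)*(c - 1)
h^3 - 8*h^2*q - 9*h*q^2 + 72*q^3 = (h - 8*q)*(h - 3*q)*(h + 3*q)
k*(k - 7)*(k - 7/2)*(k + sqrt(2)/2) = k^4 - 21*k^3/2 + sqrt(2)*k^3/2 - 21*sqrt(2)*k^2/4 + 49*k^2/2 + 49*sqrt(2)*k/4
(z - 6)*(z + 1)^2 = z^3 - 4*z^2 - 11*z - 6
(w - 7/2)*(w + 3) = w^2 - w/2 - 21/2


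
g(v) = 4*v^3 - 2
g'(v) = 12*v^2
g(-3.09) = -120.01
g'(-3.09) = 114.58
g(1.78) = 20.56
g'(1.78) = 38.02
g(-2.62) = -73.94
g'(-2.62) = 82.37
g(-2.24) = -46.96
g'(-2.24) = 60.21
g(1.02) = 2.24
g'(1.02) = 12.48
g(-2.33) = -52.60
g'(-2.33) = 65.15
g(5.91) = 823.70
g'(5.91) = 419.14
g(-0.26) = -2.07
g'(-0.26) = 0.81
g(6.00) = 862.00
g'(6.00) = 432.00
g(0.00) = -2.00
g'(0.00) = 0.00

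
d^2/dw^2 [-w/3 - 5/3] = 0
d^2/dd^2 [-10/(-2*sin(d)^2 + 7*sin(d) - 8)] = 10*(-16*sin(d)^4 + 42*sin(d)^3 + 39*sin(d)^2 - 140*sin(d) + 66)/(-7*sin(d) - cos(2*d) + 9)^3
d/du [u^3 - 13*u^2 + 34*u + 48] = 3*u^2 - 26*u + 34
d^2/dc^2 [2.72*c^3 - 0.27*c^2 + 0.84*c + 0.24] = 16.32*c - 0.54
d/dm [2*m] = 2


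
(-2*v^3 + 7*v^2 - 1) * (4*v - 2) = -8*v^4 + 32*v^3 - 14*v^2 - 4*v + 2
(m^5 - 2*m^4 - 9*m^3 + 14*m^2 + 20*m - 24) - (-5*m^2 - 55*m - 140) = m^5 - 2*m^4 - 9*m^3 + 19*m^2 + 75*m + 116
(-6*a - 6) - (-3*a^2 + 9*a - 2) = 3*a^2 - 15*a - 4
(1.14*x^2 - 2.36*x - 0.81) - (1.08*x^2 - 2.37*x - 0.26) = 0.0599999999999998*x^2 + 0.0100000000000002*x - 0.55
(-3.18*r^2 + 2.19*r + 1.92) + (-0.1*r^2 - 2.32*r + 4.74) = -3.28*r^2 - 0.13*r + 6.66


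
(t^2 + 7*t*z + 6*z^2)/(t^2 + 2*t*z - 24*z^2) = (-t - z)/(-t + 4*z)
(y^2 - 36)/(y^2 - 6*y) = (y + 6)/y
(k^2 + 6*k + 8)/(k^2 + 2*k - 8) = (k + 2)/(k - 2)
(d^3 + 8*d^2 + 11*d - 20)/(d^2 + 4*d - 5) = d + 4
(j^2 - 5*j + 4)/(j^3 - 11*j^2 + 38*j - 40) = (j - 1)/(j^2 - 7*j + 10)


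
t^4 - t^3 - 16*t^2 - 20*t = t*(t - 5)*(t + 2)^2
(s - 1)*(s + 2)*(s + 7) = s^3 + 8*s^2 + 5*s - 14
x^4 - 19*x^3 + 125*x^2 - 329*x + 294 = (x - 7)^2*(x - 3)*(x - 2)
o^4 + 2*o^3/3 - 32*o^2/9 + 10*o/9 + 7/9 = (o - 1)^2*(o + 1/3)*(o + 7/3)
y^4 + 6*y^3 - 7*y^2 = y^2*(y - 1)*(y + 7)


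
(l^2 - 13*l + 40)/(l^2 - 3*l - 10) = (l - 8)/(l + 2)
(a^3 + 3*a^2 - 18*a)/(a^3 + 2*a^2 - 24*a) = (a - 3)/(a - 4)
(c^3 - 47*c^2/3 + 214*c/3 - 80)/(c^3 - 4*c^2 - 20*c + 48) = (3*c^2 - 29*c + 40)/(3*(c^2 + 2*c - 8))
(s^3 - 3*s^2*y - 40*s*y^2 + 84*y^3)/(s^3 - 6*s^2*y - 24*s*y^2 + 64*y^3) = (-s^2 + s*y + 42*y^2)/(-s^2 + 4*s*y + 32*y^2)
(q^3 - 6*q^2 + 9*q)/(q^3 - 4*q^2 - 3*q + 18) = q/(q + 2)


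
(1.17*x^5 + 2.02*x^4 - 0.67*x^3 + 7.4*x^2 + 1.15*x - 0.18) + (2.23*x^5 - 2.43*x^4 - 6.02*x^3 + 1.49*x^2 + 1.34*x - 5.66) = 3.4*x^5 - 0.41*x^4 - 6.69*x^3 + 8.89*x^2 + 2.49*x - 5.84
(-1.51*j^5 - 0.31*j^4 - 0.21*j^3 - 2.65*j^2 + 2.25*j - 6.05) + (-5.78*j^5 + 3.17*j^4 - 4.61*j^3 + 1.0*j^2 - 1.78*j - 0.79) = -7.29*j^5 + 2.86*j^4 - 4.82*j^3 - 1.65*j^2 + 0.47*j - 6.84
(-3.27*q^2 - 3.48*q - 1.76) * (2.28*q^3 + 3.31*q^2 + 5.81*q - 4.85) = -7.4556*q^5 - 18.7581*q^4 - 34.5303*q^3 - 10.1849*q^2 + 6.6524*q + 8.536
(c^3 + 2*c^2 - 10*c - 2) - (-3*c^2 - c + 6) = c^3 + 5*c^2 - 9*c - 8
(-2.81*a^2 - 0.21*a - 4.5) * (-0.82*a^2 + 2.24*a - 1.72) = 2.3042*a^4 - 6.1222*a^3 + 8.0528*a^2 - 9.7188*a + 7.74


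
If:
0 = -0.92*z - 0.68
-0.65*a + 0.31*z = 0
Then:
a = -0.35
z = -0.74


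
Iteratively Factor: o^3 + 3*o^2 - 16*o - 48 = (o - 4)*(o^2 + 7*o + 12) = (o - 4)*(o + 4)*(o + 3)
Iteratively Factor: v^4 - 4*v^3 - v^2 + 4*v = (v - 1)*(v^3 - 3*v^2 - 4*v) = v*(v - 1)*(v^2 - 3*v - 4) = v*(v - 4)*(v - 1)*(v + 1)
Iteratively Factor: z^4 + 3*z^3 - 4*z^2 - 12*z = (z + 2)*(z^3 + z^2 - 6*z) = z*(z + 2)*(z^2 + z - 6) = z*(z - 2)*(z + 2)*(z + 3)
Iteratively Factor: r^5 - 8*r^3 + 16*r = (r)*(r^4 - 8*r^2 + 16) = r*(r - 2)*(r^3 + 2*r^2 - 4*r - 8) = r*(r - 2)*(r + 2)*(r^2 - 4) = r*(r - 2)*(r + 2)^2*(r - 2)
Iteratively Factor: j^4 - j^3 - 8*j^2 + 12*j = (j - 2)*(j^3 + j^2 - 6*j) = (j - 2)^2*(j^2 + 3*j) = j*(j - 2)^2*(j + 3)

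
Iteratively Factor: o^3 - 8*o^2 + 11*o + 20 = (o - 5)*(o^2 - 3*o - 4) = (o - 5)*(o - 4)*(o + 1)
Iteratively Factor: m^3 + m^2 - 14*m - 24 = (m + 2)*(m^2 - m - 12) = (m + 2)*(m + 3)*(m - 4)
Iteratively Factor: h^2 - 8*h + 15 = (h - 3)*(h - 5)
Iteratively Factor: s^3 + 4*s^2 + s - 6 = (s + 3)*(s^2 + s - 2) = (s + 2)*(s + 3)*(s - 1)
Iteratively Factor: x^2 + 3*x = (x)*(x + 3)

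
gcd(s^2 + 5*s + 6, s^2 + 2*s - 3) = s + 3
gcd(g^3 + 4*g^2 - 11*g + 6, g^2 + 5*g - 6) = g^2 + 5*g - 6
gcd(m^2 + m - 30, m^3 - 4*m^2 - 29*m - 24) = 1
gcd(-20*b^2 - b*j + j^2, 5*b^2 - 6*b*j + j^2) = 5*b - j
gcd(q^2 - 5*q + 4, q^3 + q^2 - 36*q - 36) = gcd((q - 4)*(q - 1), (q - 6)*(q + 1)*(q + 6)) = 1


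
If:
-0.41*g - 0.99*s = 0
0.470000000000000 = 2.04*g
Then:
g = 0.23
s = -0.10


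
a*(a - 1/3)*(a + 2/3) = a^3 + a^2/3 - 2*a/9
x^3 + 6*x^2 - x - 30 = (x - 2)*(x + 3)*(x + 5)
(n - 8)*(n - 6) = n^2 - 14*n + 48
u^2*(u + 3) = u^3 + 3*u^2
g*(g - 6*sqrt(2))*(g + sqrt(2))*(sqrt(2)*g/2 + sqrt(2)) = sqrt(2)*g^4/2 - 5*g^3 + sqrt(2)*g^3 - 10*g^2 - 6*sqrt(2)*g^2 - 12*sqrt(2)*g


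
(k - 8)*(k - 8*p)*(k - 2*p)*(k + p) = k^4 - 9*k^3*p - 8*k^3 + 6*k^2*p^2 + 72*k^2*p + 16*k*p^3 - 48*k*p^2 - 128*p^3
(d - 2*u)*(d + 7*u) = d^2 + 5*d*u - 14*u^2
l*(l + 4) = l^2 + 4*l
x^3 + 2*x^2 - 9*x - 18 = (x - 3)*(x + 2)*(x + 3)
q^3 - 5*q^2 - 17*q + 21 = (q - 7)*(q - 1)*(q + 3)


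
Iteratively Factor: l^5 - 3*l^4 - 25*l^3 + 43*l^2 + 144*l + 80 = (l - 5)*(l^4 + 2*l^3 - 15*l^2 - 32*l - 16) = (l - 5)*(l + 1)*(l^3 + l^2 - 16*l - 16) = (l - 5)*(l + 1)*(l + 4)*(l^2 - 3*l - 4) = (l - 5)*(l + 1)^2*(l + 4)*(l - 4)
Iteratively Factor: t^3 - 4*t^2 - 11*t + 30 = (t - 2)*(t^2 - 2*t - 15) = (t - 5)*(t - 2)*(t + 3)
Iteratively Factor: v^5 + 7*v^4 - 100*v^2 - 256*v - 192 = (v + 2)*(v^4 + 5*v^3 - 10*v^2 - 80*v - 96) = (v + 2)*(v + 3)*(v^3 + 2*v^2 - 16*v - 32) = (v - 4)*(v + 2)*(v + 3)*(v^2 + 6*v + 8) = (v - 4)*(v + 2)*(v + 3)*(v + 4)*(v + 2)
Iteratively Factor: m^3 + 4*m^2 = (m)*(m^2 + 4*m) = m^2*(m + 4)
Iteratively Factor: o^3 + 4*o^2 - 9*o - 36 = (o - 3)*(o^2 + 7*o + 12) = (o - 3)*(o + 4)*(o + 3)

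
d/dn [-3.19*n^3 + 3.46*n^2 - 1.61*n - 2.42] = -9.57*n^2 + 6.92*n - 1.61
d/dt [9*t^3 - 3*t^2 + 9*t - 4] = 27*t^2 - 6*t + 9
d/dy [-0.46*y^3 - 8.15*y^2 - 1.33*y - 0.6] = -1.38*y^2 - 16.3*y - 1.33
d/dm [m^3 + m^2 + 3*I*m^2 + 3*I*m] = 3*m^2 + m*(2 + 6*I) + 3*I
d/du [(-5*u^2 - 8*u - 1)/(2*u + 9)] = 10*(-u^2 - 9*u - 7)/(4*u^2 + 36*u + 81)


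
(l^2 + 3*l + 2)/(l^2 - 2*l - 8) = (l + 1)/(l - 4)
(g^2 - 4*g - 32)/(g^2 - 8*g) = (g + 4)/g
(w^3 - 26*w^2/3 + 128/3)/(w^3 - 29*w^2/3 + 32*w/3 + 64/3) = (w + 2)/(w + 1)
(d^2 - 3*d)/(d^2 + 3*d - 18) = d/(d + 6)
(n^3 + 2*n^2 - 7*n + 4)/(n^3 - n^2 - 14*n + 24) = (n^2 - 2*n + 1)/(n^2 - 5*n + 6)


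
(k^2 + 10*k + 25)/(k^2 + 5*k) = (k + 5)/k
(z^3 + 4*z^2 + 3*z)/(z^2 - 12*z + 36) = z*(z^2 + 4*z + 3)/(z^2 - 12*z + 36)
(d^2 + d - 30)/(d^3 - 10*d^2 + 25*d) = (d + 6)/(d*(d - 5))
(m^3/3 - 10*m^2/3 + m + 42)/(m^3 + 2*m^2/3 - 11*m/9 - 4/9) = 3*(m^3 - 10*m^2 + 3*m + 126)/(9*m^3 + 6*m^2 - 11*m - 4)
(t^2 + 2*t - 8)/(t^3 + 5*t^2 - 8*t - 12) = (t + 4)/(t^2 + 7*t + 6)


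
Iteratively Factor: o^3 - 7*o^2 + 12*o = (o - 3)*(o^2 - 4*o) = o*(o - 3)*(o - 4)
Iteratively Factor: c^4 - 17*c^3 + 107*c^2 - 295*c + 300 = (c - 5)*(c^3 - 12*c^2 + 47*c - 60) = (c - 5)*(c - 4)*(c^2 - 8*c + 15) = (c - 5)^2*(c - 4)*(c - 3)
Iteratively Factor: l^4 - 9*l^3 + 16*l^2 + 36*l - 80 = (l - 5)*(l^3 - 4*l^2 - 4*l + 16) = (l - 5)*(l - 4)*(l^2 - 4) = (l - 5)*(l - 4)*(l - 2)*(l + 2)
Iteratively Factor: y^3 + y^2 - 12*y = (y)*(y^2 + y - 12) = y*(y - 3)*(y + 4)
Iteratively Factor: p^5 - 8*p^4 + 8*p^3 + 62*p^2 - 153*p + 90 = (p - 5)*(p^4 - 3*p^3 - 7*p^2 + 27*p - 18) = (p - 5)*(p - 1)*(p^3 - 2*p^2 - 9*p + 18) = (p - 5)*(p - 1)*(p + 3)*(p^2 - 5*p + 6) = (p - 5)*(p - 3)*(p - 1)*(p + 3)*(p - 2)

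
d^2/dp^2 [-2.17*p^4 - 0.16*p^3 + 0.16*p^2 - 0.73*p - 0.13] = -26.04*p^2 - 0.96*p + 0.32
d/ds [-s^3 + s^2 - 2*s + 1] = -3*s^2 + 2*s - 2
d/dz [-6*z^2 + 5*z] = 5 - 12*z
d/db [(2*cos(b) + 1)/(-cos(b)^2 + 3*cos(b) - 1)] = (-2*cos(b) - cos(2*b) + 4)*sin(b)/(sin(b)^2 + 3*cos(b) - 2)^2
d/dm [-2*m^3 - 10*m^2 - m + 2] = -6*m^2 - 20*m - 1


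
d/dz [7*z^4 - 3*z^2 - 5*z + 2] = 28*z^3 - 6*z - 5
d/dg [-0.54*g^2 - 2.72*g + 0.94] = -1.08*g - 2.72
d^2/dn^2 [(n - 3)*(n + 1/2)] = 2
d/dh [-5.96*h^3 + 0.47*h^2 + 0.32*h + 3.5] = -17.88*h^2 + 0.94*h + 0.32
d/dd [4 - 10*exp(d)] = -10*exp(d)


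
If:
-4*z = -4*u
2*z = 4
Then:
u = 2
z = 2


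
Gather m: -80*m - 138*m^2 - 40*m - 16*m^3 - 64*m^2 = -16*m^3 - 202*m^2 - 120*m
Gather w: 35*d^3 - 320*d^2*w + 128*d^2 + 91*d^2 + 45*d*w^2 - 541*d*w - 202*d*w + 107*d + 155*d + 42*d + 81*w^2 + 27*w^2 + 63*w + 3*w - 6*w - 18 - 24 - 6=35*d^3 + 219*d^2 + 304*d + w^2*(45*d + 108) + w*(-320*d^2 - 743*d + 60) - 48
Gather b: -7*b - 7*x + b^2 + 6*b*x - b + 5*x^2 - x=b^2 + b*(6*x - 8) + 5*x^2 - 8*x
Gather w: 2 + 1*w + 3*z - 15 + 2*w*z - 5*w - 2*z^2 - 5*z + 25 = w*(2*z - 4) - 2*z^2 - 2*z + 12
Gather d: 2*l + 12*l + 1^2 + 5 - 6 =14*l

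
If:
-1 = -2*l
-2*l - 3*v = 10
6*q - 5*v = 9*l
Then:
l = 1/2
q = -83/36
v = -11/3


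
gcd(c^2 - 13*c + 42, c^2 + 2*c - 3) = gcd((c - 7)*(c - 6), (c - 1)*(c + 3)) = 1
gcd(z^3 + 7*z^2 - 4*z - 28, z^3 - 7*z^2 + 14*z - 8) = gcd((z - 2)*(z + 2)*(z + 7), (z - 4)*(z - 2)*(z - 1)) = z - 2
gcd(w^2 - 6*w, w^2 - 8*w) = w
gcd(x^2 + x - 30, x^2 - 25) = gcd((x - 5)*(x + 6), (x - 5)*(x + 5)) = x - 5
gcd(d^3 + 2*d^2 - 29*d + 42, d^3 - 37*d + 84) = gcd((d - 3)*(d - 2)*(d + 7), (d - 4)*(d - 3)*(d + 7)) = d^2 + 4*d - 21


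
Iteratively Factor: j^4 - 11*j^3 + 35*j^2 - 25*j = (j - 5)*(j^3 - 6*j^2 + 5*j) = (j - 5)^2*(j^2 - j) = (j - 5)^2*(j - 1)*(j)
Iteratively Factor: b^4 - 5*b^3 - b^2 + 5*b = (b - 5)*(b^3 - b) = (b - 5)*(b + 1)*(b^2 - b) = (b - 5)*(b - 1)*(b + 1)*(b)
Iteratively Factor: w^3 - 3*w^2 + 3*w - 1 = (w - 1)*(w^2 - 2*w + 1) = (w - 1)^2*(w - 1)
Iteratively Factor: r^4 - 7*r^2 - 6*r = (r + 2)*(r^3 - 2*r^2 - 3*r) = r*(r + 2)*(r^2 - 2*r - 3) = r*(r + 1)*(r + 2)*(r - 3)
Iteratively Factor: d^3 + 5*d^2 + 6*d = (d + 3)*(d^2 + 2*d) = d*(d + 3)*(d + 2)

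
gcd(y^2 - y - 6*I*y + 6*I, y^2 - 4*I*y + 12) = y - 6*I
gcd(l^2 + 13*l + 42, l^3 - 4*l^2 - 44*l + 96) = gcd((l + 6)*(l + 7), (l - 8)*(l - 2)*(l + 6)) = l + 6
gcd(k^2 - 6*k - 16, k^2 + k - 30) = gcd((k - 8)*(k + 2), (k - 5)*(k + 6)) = 1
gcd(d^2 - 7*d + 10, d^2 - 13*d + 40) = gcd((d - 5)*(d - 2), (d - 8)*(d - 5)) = d - 5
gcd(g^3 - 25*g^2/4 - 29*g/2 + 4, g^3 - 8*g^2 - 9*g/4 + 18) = g - 8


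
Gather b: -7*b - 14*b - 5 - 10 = -21*b - 15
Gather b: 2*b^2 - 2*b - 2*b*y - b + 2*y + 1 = 2*b^2 + b*(-2*y - 3) + 2*y + 1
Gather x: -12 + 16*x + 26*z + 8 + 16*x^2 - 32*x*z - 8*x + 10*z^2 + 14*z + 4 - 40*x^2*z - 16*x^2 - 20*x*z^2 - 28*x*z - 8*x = -40*x^2*z + x*(-20*z^2 - 60*z) + 10*z^2 + 40*z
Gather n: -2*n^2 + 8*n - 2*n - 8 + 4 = -2*n^2 + 6*n - 4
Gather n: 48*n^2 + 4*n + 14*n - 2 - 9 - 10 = 48*n^2 + 18*n - 21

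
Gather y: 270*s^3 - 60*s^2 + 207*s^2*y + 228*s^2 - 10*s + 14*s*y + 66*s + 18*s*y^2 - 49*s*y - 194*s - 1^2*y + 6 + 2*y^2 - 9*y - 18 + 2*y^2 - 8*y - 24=270*s^3 + 168*s^2 - 138*s + y^2*(18*s + 4) + y*(207*s^2 - 35*s - 18) - 36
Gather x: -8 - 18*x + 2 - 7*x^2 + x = -7*x^2 - 17*x - 6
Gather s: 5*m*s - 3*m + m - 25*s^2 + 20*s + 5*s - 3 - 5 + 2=-2*m - 25*s^2 + s*(5*m + 25) - 6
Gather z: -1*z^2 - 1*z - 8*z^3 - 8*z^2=-8*z^3 - 9*z^2 - z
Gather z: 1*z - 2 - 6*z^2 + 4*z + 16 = -6*z^2 + 5*z + 14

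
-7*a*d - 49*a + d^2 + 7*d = (-7*a + d)*(d + 7)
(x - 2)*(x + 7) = x^2 + 5*x - 14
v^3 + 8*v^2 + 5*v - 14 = (v - 1)*(v + 2)*(v + 7)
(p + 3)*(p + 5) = p^2 + 8*p + 15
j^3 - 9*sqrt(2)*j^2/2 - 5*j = j*(j - 5*sqrt(2))*(j + sqrt(2)/2)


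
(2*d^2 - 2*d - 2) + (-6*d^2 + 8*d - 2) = -4*d^2 + 6*d - 4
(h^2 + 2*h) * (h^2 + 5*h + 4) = h^4 + 7*h^3 + 14*h^2 + 8*h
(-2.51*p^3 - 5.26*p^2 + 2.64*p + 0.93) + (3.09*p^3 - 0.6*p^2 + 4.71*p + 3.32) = 0.58*p^3 - 5.86*p^2 + 7.35*p + 4.25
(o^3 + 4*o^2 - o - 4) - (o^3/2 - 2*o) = o^3/2 + 4*o^2 + o - 4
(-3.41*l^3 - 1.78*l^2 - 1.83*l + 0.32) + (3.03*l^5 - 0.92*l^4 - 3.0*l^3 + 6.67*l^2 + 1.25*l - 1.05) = 3.03*l^5 - 0.92*l^4 - 6.41*l^3 + 4.89*l^2 - 0.58*l - 0.73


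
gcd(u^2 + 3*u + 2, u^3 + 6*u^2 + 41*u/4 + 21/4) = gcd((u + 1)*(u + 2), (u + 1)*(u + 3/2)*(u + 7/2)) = u + 1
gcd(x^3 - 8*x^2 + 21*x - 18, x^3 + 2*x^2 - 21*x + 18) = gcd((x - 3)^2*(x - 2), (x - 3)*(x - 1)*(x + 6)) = x - 3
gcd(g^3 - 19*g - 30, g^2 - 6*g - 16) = g + 2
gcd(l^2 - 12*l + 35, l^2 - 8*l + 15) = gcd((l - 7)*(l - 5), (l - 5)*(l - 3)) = l - 5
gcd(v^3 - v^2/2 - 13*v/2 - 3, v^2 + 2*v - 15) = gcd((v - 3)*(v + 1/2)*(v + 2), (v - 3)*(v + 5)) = v - 3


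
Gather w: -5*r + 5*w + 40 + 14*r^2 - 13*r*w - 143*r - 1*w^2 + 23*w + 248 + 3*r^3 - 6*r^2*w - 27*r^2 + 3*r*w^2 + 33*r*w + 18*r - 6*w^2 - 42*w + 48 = 3*r^3 - 13*r^2 - 130*r + w^2*(3*r - 7) + w*(-6*r^2 + 20*r - 14) + 336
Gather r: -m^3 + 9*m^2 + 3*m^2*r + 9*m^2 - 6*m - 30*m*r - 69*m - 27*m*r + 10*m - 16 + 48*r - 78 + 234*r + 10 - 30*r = -m^3 + 18*m^2 - 65*m + r*(3*m^2 - 57*m + 252) - 84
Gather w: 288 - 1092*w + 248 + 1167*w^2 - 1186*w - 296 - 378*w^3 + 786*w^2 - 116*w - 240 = -378*w^3 + 1953*w^2 - 2394*w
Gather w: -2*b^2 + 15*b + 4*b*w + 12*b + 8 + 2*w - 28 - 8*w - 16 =-2*b^2 + 27*b + w*(4*b - 6) - 36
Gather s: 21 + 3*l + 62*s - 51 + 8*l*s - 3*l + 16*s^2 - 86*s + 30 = 16*s^2 + s*(8*l - 24)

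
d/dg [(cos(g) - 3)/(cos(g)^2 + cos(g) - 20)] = (cos(g)^2 - 6*cos(g) + 17)*sin(g)/(cos(g)^2 + cos(g) - 20)^2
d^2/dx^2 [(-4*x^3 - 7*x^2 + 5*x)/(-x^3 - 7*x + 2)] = 2*(7*x^6 - 99*x^5 - 99*x^4 + 329*x^3 - 228*x^2 + 48*x - 42)/(x^9 + 21*x^7 - 6*x^6 + 147*x^5 - 84*x^4 + 355*x^3 - 294*x^2 + 84*x - 8)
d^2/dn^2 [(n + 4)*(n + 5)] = 2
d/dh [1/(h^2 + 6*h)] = 2*(-h - 3)/(h^2*(h + 6)^2)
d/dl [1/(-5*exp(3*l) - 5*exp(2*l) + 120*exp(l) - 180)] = (3*exp(2*l) + 2*exp(l) - 24)*exp(l)/(5*(exp(3*l) + exp(2*l) - 24*exp(l) + 36)^2)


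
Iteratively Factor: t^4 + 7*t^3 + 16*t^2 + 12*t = (t + 2)*(t^3 + 5*t^2 + 6*t) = (t + 2)*(t + 3)*(t^2 + 2*t) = (t + 2)^2*(t + 3)*(t)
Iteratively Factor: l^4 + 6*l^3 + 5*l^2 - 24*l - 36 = (l - 2)*(l^3 + 8*l^2 + 21*l + 18) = (l - 2)*(l + 3)*(l^2 + 5*l + 6) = (l - 2)*(l + 2)*(l + 3)*(l + 3)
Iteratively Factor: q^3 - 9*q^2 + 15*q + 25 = (q + 1)*(q^2 - 10*q + 25) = (q - 5)*(q + 1)*(q - 5)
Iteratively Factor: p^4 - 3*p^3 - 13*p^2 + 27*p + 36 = (p + 3)*(p^3 - 6*p^2 + 5*p + 12) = (p - 3)*(p + 3)*(p^2 - 3*p - 4) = (p - 3)*(p + 1)*(p + 3)*(p - 4)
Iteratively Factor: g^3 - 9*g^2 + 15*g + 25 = (g - 5)*(g^2 - 4*g - 5) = (g - 5)^2*(g + 1)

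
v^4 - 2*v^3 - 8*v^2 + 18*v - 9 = (v - 3)*(v - 1)^2*(v + 3)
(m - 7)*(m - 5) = m^2 - 12*m + 35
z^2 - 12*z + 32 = (z - 8)*(z - 4)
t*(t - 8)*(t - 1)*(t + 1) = t^4 - 8*t^3 - t^2 + 8*t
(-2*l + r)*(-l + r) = 2*l^2 - 3*l*r + r^2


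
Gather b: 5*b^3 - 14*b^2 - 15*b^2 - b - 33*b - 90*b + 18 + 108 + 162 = 5*b^3 - 29*b^2 - 124*b + 288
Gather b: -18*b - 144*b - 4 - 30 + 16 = -162*b - 18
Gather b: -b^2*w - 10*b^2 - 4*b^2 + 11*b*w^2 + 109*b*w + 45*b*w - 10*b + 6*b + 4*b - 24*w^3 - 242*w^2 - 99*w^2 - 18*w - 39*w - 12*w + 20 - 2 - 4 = b^2*(-w - 14) + b*(11*w^2 + 154*w) - 24*w^3 - 341*w^2 - 69*w + 14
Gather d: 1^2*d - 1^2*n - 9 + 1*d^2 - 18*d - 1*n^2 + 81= d^2 - 17*d - n^2 - n + 72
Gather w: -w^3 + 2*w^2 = -w^3 + 2*w^2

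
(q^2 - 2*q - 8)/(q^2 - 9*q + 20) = (q + 2)/(q - 5)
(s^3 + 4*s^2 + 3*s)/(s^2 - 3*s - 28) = s*(s^2 + 4*s + 3)/(s^2 - 3*s - 28)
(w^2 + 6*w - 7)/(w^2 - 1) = (w + 7)/(w + 1)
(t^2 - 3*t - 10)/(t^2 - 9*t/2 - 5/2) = 2*(t + 2)/(2*t + 1)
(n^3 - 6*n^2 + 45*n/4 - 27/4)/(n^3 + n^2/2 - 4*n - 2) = (4*n^3 - 24*n^2 + 45*n - 27)/(2*(2*n^3 + n^2 - 8*n - 4))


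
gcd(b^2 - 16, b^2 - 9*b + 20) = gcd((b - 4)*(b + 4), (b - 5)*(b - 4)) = b - 4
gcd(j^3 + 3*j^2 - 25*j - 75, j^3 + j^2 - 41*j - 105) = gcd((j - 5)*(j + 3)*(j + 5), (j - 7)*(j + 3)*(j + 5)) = j^2 + 8*j + 15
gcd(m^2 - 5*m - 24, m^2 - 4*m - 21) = m + 3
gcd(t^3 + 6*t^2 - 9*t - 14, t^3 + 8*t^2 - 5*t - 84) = t + 7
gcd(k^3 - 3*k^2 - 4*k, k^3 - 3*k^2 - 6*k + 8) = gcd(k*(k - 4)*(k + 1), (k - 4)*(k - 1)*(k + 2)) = k - 4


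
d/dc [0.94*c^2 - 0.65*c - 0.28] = 1.88*c - 0.65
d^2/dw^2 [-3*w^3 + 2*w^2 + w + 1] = 4 - 18*w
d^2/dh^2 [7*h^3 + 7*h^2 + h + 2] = 42*h + 14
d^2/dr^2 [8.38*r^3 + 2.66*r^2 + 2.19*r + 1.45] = 50.28*r + 5.32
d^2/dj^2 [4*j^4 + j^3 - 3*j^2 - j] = 48*j^2 + 6*j - 6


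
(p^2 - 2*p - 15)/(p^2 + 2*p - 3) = (p - 5)/(p - 1)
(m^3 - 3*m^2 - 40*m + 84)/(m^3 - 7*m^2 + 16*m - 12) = (m^2 - m - 42)/(m^2 - 5*m + 6)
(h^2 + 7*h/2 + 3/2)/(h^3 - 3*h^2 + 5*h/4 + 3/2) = 2*(h + 3)/(2*h^2 - 7*h + 6)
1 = 1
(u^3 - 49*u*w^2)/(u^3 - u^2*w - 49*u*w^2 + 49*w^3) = u/(u - w)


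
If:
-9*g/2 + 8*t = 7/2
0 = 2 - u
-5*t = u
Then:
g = -67/45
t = -2/5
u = 2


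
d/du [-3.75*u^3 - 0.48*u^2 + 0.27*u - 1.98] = -11.25*u^2 - 0.96*u + 0.27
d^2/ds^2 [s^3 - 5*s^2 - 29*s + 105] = 6*s - 10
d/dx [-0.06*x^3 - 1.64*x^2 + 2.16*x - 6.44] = -0.18*x^2 - 3.28*x + 2.16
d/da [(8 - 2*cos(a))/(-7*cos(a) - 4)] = -64*sin(a)/(7*cos(a) + 4)^2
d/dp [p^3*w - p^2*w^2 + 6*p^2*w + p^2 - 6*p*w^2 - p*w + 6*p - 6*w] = 3*p^2*w - 2*p*w^2 + 12*p*w + 2*p - 6*w^2 - w + 6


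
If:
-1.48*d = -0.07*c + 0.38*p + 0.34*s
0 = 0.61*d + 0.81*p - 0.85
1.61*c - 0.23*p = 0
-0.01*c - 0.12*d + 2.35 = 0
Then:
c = -1.97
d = 19.75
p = -13.82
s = -70.92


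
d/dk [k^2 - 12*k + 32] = 2*k - 12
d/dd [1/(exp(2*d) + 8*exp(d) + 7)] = 2*(-exp(d) - 4)*exp(d)/(exp(2*d) + 8*exp(d) + 7)^2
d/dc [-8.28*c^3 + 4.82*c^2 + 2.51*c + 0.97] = -24.84*c^2 + 9.64*c + 2.51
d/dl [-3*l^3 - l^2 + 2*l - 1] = -9*l^2 - 2*l + 2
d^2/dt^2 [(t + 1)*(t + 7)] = 2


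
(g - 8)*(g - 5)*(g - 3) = g^3 - 16*g^2 + 79*g - 120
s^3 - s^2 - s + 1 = (s - 1)^2*(s + 1)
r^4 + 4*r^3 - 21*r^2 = r^2*(r - 3)*(r + 7)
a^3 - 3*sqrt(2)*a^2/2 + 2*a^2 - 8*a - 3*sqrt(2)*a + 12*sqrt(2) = (a - 2)*(a + 4)*(a - 3*sqrt(2)/2)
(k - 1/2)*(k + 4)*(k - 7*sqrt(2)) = k^3 - 7*sqrt(2)*k^2 + 7*k^2/2 - 49*sqrt(2)*k/2 - 2*k + 14*sqrt(2)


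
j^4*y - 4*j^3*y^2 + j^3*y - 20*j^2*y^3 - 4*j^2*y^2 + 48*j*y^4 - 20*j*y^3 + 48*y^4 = (j - 6*y)*(j - 2*y)*(j + 4*y)*(j*y + y)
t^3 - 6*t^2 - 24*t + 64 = (t - 8)*(t - 2)*(t + 4)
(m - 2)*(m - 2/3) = m^2 - 8*m/3 + 4/3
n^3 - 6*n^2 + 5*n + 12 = (n - 4)*(n - 3)*(n + 1)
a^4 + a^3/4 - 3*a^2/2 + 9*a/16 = a*(a - 3/4)*(a - 1/2)*(a + 3/2)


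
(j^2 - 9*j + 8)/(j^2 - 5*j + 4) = (j - 8)/(j - 4)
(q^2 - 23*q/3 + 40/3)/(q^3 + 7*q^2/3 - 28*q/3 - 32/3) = (q - 5)/(q^2 + 5*q + 4)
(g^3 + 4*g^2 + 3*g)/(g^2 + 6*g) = (g^2 + 4*g + 3)/(g + 6)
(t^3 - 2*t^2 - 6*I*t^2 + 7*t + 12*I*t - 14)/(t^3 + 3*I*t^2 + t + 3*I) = (t^2 - t*(2 + 7*I) + 14*I)/(t^2 + 2*I*t + 3)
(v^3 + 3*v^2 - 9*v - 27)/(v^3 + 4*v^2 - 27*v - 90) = (v^2 - 9)/(v^2 + v - 30)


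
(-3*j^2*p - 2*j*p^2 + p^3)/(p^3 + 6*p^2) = (-3*j^2 - 2*j*p + p^2)/(p*(p + 6))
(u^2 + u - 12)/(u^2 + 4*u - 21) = (u + 4)/(u + 7)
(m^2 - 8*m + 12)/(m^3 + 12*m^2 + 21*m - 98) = (m - 6)/(m^2 + 14*m + 49)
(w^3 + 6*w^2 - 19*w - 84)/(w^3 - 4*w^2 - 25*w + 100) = (w^2 + 10*w + 21)/(w^2 - 25)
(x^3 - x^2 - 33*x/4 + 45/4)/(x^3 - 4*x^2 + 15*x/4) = (x + 3)/x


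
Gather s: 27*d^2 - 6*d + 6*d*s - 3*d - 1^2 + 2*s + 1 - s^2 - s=27*d^2 - 9*d - s^2 + s*(6*d + 1)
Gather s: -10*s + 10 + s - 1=9 - 9*s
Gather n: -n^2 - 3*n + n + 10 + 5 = -n^2 - 2*n + 15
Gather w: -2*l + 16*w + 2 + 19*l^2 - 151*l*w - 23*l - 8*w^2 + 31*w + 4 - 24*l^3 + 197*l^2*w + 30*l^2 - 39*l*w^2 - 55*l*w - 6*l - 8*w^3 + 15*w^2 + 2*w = -24*l^3 + 49*l^2 - 31*l - 8*w^3 + w^2*(7 - 39*l) + w*(197*l^2 - 206*l + 49) + 6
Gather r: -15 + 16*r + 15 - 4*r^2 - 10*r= -4*r^2 + 6*r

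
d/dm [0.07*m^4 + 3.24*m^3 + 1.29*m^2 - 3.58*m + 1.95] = 0.28*m^3 + 9.72*m^2 + 2.58*m - 3.58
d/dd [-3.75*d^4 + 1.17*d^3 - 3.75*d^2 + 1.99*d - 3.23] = -15.0*d^3 + 3.51*d^2 - 7.5*d + 1.99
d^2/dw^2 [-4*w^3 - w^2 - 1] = -24*w - 2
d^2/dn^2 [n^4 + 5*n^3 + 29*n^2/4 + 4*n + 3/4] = 12*n^2 + 30*n + 29/2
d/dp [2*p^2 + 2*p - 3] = 4*p + 2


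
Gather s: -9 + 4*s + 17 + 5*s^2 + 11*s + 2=5*s^2 + 15*s + 10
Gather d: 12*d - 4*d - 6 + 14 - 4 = 8*d + 4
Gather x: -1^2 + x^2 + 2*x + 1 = x^2 + 2*x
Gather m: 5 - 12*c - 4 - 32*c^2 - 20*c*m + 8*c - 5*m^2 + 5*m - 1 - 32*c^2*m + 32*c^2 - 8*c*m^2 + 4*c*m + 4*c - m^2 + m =m^2*(-8*c - 6) + m*(-32*c^2 - 16*c + 6)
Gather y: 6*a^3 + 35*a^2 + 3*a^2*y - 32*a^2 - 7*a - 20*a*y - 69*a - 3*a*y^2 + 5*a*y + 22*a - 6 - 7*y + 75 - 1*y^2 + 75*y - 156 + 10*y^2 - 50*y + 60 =6*a^3 + 3*a^2 - 54*a + y^2*(9 - 3*a) + y*(3*a^2 - 15*a + 18) - 27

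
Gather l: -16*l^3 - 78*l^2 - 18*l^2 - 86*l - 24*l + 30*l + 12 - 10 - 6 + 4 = -16*l^3 - 96*l^2 - 80*l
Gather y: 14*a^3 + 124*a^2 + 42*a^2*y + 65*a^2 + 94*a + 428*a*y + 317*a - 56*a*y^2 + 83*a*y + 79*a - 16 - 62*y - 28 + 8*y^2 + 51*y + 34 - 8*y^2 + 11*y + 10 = 14*a^3 + 189*a^2 - 56*a*y^2 + 490*a + y*(42*a^2 + 511*a)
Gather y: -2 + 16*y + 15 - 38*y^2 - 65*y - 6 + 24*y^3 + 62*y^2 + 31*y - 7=24*y^3 + 24*y^2 - 18*y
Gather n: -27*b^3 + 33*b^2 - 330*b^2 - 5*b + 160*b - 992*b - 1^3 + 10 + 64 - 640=-27*b^3 - 297*b^2 - 837*b - 567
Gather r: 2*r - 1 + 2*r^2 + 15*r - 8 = 2*r^2 + 17*r - 9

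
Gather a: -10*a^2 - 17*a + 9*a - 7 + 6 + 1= -10*a^2 - 8*a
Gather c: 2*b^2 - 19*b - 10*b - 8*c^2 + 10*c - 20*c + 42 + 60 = 2*b^2 - 29*b - 8*c^2 - 10*c + 102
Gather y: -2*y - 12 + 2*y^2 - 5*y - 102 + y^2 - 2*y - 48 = 3*y^2 - 9*y - 162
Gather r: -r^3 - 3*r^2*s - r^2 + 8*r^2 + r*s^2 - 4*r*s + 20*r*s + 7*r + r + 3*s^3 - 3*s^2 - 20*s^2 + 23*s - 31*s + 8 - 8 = -r^3 + r^2*(7 - 3*s) + r*(s^2 + 16*s + 8) + 3*s^3 - 23*s^2 - 8*s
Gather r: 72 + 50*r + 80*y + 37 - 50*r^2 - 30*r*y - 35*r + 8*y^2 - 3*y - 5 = -50*r^2 + r*(15 - 30*y) + 8*y^2 + 77*y + 104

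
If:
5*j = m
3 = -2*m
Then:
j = -3/10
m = -3/2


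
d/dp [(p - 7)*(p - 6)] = 2*p - 13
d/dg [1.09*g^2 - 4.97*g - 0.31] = 2.18*g - 4.97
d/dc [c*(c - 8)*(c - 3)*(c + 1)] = 4*c^3 - 30*c^2 + 26*c + 24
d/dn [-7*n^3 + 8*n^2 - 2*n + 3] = -21*n^2 + 16*n - 2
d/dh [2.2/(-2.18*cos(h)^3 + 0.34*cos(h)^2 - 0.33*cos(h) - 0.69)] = (-14.388*cos(h)^2 + 1.496*cos(h) - 0.726)*sin(h)/(2.18*cos(h)^3 - 0.34*cos(h)^2 + 0.33*cos(h) + 0.69)^2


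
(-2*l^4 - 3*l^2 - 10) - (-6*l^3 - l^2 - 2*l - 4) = -2*l^4 + 6*l^3 - 2*l^2 + 2*l - 6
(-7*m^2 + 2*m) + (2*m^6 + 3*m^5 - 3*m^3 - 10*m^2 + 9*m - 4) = 2*m^6 + 3*m^5 - 3*m^3 - 17*m^2 + 11*m - 4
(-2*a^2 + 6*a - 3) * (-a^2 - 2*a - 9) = 2*a^4 - 2*a^3 + 9*a^2 - 48*a + 27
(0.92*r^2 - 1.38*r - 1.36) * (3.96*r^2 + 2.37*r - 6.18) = 3.6432*r^4 - 3.2844*r^3 - 14.3418*r^2 + 5.3052*r + 8.4048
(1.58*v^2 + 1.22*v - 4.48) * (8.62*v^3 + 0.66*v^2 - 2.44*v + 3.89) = 13.6196*v^5 + 11.5592*v^4 - 41.6676*v^3 + 0.2126*v^2 + 15.677*v - 17.4272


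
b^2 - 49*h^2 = (b - 7*h)*(b + 7*h)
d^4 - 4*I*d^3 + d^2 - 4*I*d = d*(d - 4*I)*(d - I)*(d + I)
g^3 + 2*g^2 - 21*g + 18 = (g - 3)*(g - 1)*(g + 6)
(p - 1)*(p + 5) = p^2 + 4*p - 5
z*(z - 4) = z^2 - 4*z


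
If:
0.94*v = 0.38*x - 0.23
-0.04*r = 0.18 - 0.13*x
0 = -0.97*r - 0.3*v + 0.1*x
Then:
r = 0.04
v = 0.32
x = 1.40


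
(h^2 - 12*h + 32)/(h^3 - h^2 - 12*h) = (h - 8)/(h*(h + 3))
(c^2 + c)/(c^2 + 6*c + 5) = c/(c + 5)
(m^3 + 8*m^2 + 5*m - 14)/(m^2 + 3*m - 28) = (m^2 + m - 2)/(m - 4)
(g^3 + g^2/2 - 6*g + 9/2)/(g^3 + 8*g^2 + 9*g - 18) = (g - 3/2)/(g + 6)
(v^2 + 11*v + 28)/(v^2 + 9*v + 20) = (v + 7)/(v + 5)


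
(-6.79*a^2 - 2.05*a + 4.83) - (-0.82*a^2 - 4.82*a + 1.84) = -5.97*a^2 + 2.77*a + 2.99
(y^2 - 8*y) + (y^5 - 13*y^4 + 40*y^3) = y^5 - 13*y^4 + 40*y^3 + y^2 - 8*y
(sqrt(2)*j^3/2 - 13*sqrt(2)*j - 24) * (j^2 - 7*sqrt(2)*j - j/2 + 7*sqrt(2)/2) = sqrt(2)*j^5/2 - 7*j^4 - sqrt(2)*j^4/4 - 13*sqrt(2)*j^3 + 7*j^3/2 + 13*sqrt(2)*j^2/2 + 158*j^2 - 79*j + 168*sqrt(2)*j - 84*sqrt(2)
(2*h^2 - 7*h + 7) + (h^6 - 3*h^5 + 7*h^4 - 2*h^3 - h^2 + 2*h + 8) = h^6 - 3*h^5 + 7*h^4 - 2*h^3 + h^2 - 5*h + 15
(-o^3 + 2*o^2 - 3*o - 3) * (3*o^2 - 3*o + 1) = -3*o^5 + 9*o^4 - 16*o^3 + 2*o^2 + 6*o - 3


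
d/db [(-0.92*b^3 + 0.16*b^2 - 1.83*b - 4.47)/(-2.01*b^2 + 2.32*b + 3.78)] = (1.8492*b^4 - 4.2688*b^3 - 13.7399*b^2 - 16.7598*b + 3.453)/(4.0401*b^4 - 9.3264*b^3 - 9.8132*b^2 + 17.5392*b + 14.2884)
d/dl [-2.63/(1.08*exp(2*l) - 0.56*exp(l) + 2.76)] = (5.6808*exp(l) - 1.4728)*exp(l)/(1.08*exp(2*l) - 0.56*exp(l) + 2.76)^2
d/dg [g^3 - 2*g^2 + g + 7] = 3*g^2 - 4*g + 1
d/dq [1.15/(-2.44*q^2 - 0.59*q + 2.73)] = (5.612*q + 0.6785)/(2.44*q^2 + 0.59*q - 2.73)^2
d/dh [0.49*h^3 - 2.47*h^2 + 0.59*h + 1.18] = 1.47*h^2 - 4.94*h + 0.59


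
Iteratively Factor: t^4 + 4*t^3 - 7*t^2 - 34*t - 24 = (t + 1)*(t^3 + 3*t^2 - 10*t - 24) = (t - 3)*(t + 1)*(t^2 + 6*t + 8) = (t - 3)*(t + 1)*(t + 2)*(t + 4)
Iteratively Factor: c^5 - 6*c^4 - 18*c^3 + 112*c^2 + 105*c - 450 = (c - 5)*(c^4 - c^3 - 23*c^2 - 3*c + 90) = (c - 5)^2*(c^3 + 4*c^2 - 3*c - 18) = (c - 5)^2*(c + 3)*(c^2 + c - 6) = (c - 5)^2*(c + 3)^2*(c - 2)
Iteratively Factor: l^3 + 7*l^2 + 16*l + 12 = (l + 2)*(l^2 + 5*l + 6) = (l + 2)*(l + 3)*(l + 2)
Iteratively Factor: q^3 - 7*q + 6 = (q + 3)*(q^2 - 3*q + 2) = (q - 2)*(q + 3)*(q - 1)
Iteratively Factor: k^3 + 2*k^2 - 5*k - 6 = (k - 2)*(k^2 + 4*k + 3) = (k - 2)*(k + 3)*(k + 1)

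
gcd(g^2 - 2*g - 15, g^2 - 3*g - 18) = g + 3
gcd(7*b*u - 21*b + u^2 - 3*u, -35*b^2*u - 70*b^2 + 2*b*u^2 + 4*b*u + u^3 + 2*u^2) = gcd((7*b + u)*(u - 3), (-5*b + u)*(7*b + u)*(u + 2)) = 7*b + u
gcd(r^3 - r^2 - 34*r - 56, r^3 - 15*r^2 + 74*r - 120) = 1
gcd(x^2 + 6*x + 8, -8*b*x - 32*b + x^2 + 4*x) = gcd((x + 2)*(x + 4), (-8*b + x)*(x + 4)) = x + 4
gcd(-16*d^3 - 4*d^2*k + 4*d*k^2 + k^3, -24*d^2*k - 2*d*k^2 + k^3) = 4*d + k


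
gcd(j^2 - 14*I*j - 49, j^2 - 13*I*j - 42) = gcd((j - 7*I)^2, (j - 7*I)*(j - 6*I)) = j - 7*I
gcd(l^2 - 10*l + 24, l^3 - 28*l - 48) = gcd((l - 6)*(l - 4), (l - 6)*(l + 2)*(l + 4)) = l - 6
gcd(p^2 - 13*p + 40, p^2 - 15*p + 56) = p - 8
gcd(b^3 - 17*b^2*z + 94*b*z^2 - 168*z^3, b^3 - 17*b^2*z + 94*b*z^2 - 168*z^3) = -b^3 + 17*b^2*z - 94*b*z^2 + 168*z^3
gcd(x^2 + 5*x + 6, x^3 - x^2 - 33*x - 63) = x + 3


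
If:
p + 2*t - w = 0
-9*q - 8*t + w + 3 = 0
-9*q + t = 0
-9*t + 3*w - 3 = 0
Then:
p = 5/3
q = 2/27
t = 2/3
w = 3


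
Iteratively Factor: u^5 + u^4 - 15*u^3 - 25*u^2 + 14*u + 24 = (u - 1)*(u^4 + 2*u^3 - 13*u^2 - 38*u - 24) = (u - 4)*(u - 1)*(u^3 + 6*u^2 + 11*u + 6) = (u - 4)*(u - 1)*(u + 2)*(u^2 + 4*u + 3) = (u - 4)*(u - 1)*(u + 1)*(u + 2)*(u + 3)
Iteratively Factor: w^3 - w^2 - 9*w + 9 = (w - 1)*(w^2 - 9) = (w - 3)*(w - 1)*(w + 3)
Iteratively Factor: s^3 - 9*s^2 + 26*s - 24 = (s - 2)*(s^2 - 7*s + 12) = (s - 4)*(s - 2)*(s - 3)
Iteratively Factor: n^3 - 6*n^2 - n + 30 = (n - 3)*(n^2 - 3*n - 10) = (n - 5)*(n - 3)*(n + 2)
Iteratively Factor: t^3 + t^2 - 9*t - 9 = (t + 3)*(t^2 - 2*t - 3) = (t + 1)*(t + 3)*(t - 3)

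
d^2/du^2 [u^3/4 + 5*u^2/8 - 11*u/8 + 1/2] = 3*u/2 + 5/4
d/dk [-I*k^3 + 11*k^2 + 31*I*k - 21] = -3*I*k^2 + 22*k + 31*I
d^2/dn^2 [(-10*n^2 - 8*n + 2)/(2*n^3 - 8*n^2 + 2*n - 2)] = 2*(-5*n^6 - 12*n^5 + 69*n^4 - 147*n^3 + 87*n^2 + 39*n - 12)/(n^9 - 12*n^8 + 51*n^7 - 91*n^6 + 75*n^5 - 66*n^4 + 28*n^3 - 15*n^2 + 3*n - 1)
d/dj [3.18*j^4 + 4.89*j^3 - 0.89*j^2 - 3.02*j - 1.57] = 12.72*j^3 + 14.67*j^2 - 1.78*j - 3.02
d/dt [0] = 0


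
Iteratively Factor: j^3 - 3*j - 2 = (j + 1)*(j^2 - j - 2) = (j + 1)^2*(j - 2)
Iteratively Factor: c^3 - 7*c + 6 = (c - 2)*(c^2 + 2*c - 3) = (c - 2)*(c - 1)*(c + 3)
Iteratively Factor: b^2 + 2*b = (b)*(b + 2)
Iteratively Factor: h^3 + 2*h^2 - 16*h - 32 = (h + 2)*(h^2 - 16) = (h - 4)*(h + 2)*(h + 4)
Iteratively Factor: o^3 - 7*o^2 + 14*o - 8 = (o - 1)*(o^2 - 6*o + 8) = (o - 2)*(o - 1)*(o - 4)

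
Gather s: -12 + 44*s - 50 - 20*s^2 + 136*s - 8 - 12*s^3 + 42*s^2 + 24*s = -12*s^3 + 22*s^2 + 204*s - 70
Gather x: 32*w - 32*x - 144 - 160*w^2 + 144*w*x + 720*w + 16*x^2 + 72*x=-160*w^2 + 752*w + 16*x^2 + x*(144*w + 40) - 144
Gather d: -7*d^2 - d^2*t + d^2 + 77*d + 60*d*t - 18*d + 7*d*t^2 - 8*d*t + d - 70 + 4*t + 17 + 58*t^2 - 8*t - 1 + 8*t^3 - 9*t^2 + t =d^2*(-t - 6) + d*(7*t^2 + 52*t + 60) + 8*t^3 + 49*t^2 - 3*t - 54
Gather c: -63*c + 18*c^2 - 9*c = 18*c^2 - 72*c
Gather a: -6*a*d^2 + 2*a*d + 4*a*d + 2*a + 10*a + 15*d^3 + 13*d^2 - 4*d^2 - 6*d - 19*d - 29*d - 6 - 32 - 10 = a*(-6*d^2 + 6*d + 12) + 15*d^3 + 9*d^2 - 54*d - 48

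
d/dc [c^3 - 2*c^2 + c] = 3*c^2 - 4*c + 1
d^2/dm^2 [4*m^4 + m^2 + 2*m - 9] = 48*m^2 + 2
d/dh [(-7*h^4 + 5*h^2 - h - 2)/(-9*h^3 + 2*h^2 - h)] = (63*h^6 - 28*h^5 + 66*h^4 - 18*h^3 - 57*h^2 + 8*h - 2)/(h^2*(81*h^4 - 36*h^3 + 22*h^2 - 4*h + 1))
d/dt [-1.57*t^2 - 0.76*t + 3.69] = -3.14*t - 0.76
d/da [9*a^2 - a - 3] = 18*a - 1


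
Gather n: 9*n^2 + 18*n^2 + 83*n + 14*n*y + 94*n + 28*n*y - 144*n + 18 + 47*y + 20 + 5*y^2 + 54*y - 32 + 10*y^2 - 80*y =27*n^2 + n*(42*y + 33) + 15*y^2 + 21*y + 6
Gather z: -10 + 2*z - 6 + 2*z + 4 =4*z - 12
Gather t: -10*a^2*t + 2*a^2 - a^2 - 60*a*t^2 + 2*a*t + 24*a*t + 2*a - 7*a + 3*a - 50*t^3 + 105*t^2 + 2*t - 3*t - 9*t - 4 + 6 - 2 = a^2 - 2*a - 50*t^3 + t^2*(105 - 60*a) + t*(-10*a^2 + 26*a - 10)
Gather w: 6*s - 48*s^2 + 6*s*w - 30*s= -48*s^2 + 6*s*w - 24*s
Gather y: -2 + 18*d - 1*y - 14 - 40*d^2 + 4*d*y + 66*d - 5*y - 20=-40*d^2 + 84*d + y*(4*d - 6) - 36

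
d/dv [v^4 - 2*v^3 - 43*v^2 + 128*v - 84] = 4*v^3 - 6*v^2 - 86*v + 128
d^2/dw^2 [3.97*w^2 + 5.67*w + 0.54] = 7.94000000000000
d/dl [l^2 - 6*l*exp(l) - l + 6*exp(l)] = -6*l*exp(l) + 2*l - 1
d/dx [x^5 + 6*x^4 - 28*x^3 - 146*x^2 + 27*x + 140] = 5*x^4 + 24*x^3 - 84*x^2 - 292*x + 27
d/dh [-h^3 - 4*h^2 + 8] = h*(-3*h - 8)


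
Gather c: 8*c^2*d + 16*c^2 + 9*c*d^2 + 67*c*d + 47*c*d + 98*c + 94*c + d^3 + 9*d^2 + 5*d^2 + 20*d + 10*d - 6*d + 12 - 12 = c^2*(8*d + 16) + c*(9*d^2 + 114*d + 192) + d^3 + 14*d^2 + 24*d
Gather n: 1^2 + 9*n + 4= 9*n + 5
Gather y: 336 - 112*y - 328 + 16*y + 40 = 48 - 96*y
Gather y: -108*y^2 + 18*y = -108*y^2 + 18*y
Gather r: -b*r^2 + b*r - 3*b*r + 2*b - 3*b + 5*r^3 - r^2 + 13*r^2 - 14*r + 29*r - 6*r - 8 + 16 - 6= -b + 5*r^3 + r^2*(12 - b) + r*(9 - 2*b) + 2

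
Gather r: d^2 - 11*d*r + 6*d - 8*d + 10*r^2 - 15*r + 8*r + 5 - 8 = d^2 - 2*d + 10*r^2 + r*(-11*d - 7) - 3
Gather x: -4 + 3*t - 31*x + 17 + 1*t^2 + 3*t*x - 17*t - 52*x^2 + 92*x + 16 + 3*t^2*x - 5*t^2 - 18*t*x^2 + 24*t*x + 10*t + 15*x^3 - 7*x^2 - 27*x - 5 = -4*t^2 - 4*t + 15*x^3 + x^2*(-18*t - 59) + x*(3*t^2 + 27*t + 34) + 24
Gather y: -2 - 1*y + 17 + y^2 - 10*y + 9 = y^2 - 11*y + 24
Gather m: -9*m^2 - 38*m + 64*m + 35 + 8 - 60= -9*m^2 + 26*m - 17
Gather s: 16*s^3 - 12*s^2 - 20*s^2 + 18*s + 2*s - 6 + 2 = 16*s^3 - 32*s^2 + 20*s - 4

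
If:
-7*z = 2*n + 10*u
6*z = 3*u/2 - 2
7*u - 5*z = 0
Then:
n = 66/23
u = -20/69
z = -28/69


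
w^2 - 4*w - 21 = (w - 7)*(w + 3)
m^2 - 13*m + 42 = (m - 7)*(m - 6)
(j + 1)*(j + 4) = j^2 + 5*j + 4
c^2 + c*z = c*(c + z)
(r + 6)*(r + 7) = r^2 + 13*r + 42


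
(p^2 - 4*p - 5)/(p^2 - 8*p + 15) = (p + 1)/(p - 3)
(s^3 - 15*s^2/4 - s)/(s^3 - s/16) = 4*(s - 4)/(4*s - 1)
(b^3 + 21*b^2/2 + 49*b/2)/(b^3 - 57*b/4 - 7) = 2*b*(b + 7)/(2*b^2 - 7*b - 4)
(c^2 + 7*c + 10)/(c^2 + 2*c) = (c + 5)/c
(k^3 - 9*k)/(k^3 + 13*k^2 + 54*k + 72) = k*(k - 3)/(k^2 + 10*k + 24)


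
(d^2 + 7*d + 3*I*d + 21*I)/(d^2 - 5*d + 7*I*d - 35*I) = (d^2 + d*(7 + 3*I) + 21*I)/(d^2 + d*(-5 + 7*I) - 35*I)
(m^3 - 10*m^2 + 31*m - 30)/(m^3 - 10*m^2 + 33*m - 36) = (m^2 - 7*m + 10)/(m^2 - 7*m + 12)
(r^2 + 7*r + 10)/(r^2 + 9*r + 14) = (r + 5)/(r + 7)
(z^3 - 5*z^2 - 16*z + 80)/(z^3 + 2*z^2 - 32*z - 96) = (z^2 - 9*z + 20)/(z^2 - 2*z - 24)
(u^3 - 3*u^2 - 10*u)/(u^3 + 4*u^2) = (u^2 - 3*u - 10)/(u*(u + 4))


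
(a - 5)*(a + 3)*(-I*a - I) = -I*a^3 + I*a^2 + 17*I*a + 15*I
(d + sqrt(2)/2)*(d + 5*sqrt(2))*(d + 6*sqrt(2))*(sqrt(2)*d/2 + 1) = sqrt(2)*d^4/2 + 25*d^3/2 + 47*sqrt(2)*d^2 + 101*d + 30*sqrt(2)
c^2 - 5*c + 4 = (c - 4)*(c - 1)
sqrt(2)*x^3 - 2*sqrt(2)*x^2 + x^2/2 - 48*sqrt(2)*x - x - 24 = (x - 8)*(x + 6)*(sqrt(2)*x + 1/2)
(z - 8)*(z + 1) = z^2 - 7*z - 8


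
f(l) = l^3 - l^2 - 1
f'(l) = 3*l^2 - 2*l = l*(3*l - 2)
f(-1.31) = -4.96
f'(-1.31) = 7.77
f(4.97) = 97.06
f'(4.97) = 64.16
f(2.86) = 14.21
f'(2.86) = 18.82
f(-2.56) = -24.33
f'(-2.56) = 24.78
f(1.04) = -0.96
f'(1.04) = 1.16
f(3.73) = 36.98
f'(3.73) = 34.28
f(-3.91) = -76.06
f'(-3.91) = 53.68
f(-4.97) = -148.46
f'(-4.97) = 84.04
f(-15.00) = -3601.00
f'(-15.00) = 705.00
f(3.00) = 17.00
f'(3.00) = 21.00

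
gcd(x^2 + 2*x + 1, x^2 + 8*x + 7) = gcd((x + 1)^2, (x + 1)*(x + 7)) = x + 1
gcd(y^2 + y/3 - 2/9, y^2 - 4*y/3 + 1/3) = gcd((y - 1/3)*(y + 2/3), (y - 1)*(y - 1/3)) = y - 1/3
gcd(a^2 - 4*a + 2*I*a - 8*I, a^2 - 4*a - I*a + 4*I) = a - 4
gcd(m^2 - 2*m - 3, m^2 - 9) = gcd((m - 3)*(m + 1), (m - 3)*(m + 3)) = m - 3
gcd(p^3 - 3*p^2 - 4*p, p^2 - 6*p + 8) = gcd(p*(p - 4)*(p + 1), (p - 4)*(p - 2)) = p - 4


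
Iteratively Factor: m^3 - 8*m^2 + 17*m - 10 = (m - 5)*(m^2 - 3*m + 2) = (m - 5)*(m - 2)*(m - 1)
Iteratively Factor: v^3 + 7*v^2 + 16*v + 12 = (v + 2)*(v^2 + 5*v + 6) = (v + 2)^2*(v + 3)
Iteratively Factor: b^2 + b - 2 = (b - 1)*(b + 2)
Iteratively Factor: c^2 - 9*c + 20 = (c - 5)*(c - 4)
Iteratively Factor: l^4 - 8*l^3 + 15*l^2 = (l - 5)*(l^3 - 3*l^2) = l*(l - 5)*(l^2 - 3*l) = l*(l - 5)*(l - 3)*(l)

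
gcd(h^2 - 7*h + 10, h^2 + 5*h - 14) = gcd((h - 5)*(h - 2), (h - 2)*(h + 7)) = h - 2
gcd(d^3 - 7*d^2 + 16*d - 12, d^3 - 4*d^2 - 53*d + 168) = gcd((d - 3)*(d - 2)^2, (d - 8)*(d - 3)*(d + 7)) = d - 3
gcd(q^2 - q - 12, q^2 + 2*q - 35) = 1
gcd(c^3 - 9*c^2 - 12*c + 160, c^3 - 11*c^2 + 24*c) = c - 8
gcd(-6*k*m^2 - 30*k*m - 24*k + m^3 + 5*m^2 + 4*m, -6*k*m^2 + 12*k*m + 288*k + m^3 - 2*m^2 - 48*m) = 6*k - m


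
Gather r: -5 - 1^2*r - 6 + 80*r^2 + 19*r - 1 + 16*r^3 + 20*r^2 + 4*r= 16*r^3 + 100*r^2 + 22*r - 12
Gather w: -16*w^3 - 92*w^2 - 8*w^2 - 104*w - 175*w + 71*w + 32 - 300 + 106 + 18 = -16*w^3 - 100*w^2 - 208*w - 144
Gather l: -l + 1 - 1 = -l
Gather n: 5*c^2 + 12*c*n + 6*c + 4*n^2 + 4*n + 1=5*c^2 + 6*c + 4*n^2 + n*(12*c + 4) + 1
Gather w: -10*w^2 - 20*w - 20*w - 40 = -10*w^2 - 40*w - 40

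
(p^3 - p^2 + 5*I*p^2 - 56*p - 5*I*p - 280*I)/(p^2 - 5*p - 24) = (p^2 + p*(7 + 5*I) + 35*I)/(p + 3)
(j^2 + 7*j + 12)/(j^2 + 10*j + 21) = (j + 4)/(j + 7)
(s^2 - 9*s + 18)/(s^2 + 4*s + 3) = (s^2 - 9*s + 18)/(s^2 + 4*s + 3)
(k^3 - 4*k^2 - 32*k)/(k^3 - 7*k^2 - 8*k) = (k + 4)/(k + 1)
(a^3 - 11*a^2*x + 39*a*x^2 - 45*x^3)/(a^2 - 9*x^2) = (a^2 - 8*a*x + 15*x^2)/(a + 3*x)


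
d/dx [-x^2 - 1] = -2*x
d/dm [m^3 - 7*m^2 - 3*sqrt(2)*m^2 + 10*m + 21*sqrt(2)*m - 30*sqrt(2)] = 3*m^2 - 14*m - 6*sqrt(2)*m + 10 + 21*sqrt(2)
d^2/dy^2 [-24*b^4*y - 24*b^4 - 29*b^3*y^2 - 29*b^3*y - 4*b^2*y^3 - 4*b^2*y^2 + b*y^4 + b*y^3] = 2*b*(-29*b^2 - 12*b*y - 4*b + 6*y^2 + 3*y)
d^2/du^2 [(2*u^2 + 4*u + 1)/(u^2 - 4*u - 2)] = 6*(4*u^3 + 5*u^2 + 4*u - 2)/(u^6 - 12*u^5 + 42*u^4 - 16*u^3 - 84*u^2 - 48*u - 8)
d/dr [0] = 0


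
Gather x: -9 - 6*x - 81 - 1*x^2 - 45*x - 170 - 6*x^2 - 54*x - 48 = -7*x^2 - 105*x - 308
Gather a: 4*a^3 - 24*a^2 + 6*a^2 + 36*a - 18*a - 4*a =4*a^3 - 18*a^2 + 14*a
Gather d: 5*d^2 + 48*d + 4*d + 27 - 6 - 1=5*d^2 + 52*d + 20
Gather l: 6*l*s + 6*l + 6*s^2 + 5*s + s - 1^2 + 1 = l*(6*s + 6) + 6*s^2 + 6*s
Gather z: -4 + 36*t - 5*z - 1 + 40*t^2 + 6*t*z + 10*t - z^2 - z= 40*t^2 + 46*t - z^2 + z*(6*t - 6) - 5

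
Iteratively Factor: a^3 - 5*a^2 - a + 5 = (a + 1)*(a^2 - 6*a + 5) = (a - 1)*(a + 1)*(a - 5)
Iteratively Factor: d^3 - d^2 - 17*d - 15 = (d + 1)*(d^2 - 2*d - 15) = (d - 5)*(d + 1)*(d + 3)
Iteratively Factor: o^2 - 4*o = (o)*(o - 4)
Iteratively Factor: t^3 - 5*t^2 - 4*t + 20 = (t - 2)*(t^2 - 3*t - 10) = (t - 2)*(t + 2)*(t - 5)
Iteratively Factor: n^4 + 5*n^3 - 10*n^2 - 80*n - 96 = (n - 4)*(n^3 + 9*n^2 + 26*n + 24) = (n - 4)*(n + 4)*(n^2 + 5*n + 6) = (n - 4)*(n + 3)*(n + 4)*(n + 2)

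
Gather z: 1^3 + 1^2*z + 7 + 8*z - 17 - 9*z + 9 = 0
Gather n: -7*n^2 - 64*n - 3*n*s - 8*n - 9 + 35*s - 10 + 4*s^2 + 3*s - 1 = -7*n^2 + n*(-3*s - 72) + 4*s^2 + 38*s - 20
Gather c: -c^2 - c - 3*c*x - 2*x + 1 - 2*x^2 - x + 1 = -c^2 + c*(-3*x - 1) - 2*x^2 - 3*x + 2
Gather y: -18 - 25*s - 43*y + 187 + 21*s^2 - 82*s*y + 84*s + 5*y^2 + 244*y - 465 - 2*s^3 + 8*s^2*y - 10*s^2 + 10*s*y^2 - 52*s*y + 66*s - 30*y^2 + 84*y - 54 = -2*s^3 + 11*s^2 + 125*s + y^2*(10*s - 25) + y*(8*s^2 - 134*s + 285) - 350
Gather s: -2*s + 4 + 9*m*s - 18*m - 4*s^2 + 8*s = -18*m - 4*s^2 + s*(9*m + 6) + 4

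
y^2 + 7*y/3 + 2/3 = (y + 1/3)*(y + 2)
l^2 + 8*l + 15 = (l + 3)*(l + 5)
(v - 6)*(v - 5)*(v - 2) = v^3 - 13*v^2 + 52*v - 60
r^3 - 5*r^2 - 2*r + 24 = (r - 4)*(r - 3)*(r + 2)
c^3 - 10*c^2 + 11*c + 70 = (c - 7)*(c - 5)*(c + 2)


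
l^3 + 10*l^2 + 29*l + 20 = (l + 1)*(l + 4)*(l + 5)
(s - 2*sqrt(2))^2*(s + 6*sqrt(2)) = s^3 + 2*sqrt(2)*s^2 - 40*s + 48*sqrt(2)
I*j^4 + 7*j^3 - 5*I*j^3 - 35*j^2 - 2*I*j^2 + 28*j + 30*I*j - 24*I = (j - 4)*(j - 6*I)*(j - I)*(I*j - I)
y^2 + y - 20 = (y - 4)*(y + 5)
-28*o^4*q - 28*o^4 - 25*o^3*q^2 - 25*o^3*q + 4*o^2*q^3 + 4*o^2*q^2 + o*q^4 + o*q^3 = (-4*o + q)*(o + q)*(7*o + q)*(o*q + o)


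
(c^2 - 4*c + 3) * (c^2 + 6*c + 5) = c^4 + 2*c^3 - 16*c^2 - 2*c + 15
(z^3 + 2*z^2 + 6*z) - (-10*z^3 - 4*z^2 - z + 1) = 11*z^3 + 6*z^2 + 7*z - 1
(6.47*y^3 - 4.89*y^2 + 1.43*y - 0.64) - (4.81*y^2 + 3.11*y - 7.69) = 6.47*y^3 - 9.7*y^2 - 1.68*y + 7.05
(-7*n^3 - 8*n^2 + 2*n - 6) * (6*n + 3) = -42*n^4 - 69*n^3 - 12*n^2 - 30*n - 18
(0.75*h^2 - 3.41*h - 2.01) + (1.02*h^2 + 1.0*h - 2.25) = 1.77*h^2 - 2.41*h - 4.26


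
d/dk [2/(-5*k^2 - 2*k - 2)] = 4*(5*k + 1)/(5*k^2 + 2*k + 2)^2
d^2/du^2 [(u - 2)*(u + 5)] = 2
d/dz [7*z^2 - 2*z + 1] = 14*z - 2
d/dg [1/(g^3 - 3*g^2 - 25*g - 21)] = (-3*g^2 + 6*g + 25)/(-g^3 + 3*g^2 + 25*g + 21)^2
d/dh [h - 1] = 1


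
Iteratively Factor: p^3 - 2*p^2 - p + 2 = (p + 1)*(p^2 - 3*p + 2) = (p - 1)*(p + 1)*(p - 2)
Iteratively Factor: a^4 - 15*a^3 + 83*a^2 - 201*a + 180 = (a - 3)*(a^3 - 12*a^2 + 47*a - 60) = (a - 4)*(a - 3)*(a^2 - 8*a + 15) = (a - 4)*(a - 3)^2*(a - 5)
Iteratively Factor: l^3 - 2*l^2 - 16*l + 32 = (l - 4)*(l^2 + 2*l - 8) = (l - 4)*(l - 2)*(l + 4)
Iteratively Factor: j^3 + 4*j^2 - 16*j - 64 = (j + 4)*(j^2 - 16) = (j - 4)*(j + 4)*(j + 4)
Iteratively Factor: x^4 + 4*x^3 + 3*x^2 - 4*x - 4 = (x + 2)*(x^3 + 2*x^2 - x - 2) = (x + 1)*(x + 2)*(x^2 + x - 2) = (x - 1)*(x + 1)*(x + 2)*(x + 2)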